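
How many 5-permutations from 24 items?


P(24,5) = 24!/19!
= 620448401733239439360000/121645100408832000
= 5100480

P(24,5) = 5100480


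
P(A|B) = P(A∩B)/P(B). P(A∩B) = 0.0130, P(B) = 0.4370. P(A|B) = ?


P(A|B) = 0.0130/0.4370 = 0.0297

P(A|B) = 0.0297


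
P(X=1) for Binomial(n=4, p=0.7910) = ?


C(4,1) = 4
p^1 = 0.791000
(1-p)^3 = 0.009129
P = 4 * 0.791000 * 0.009129 = 0.0289

P(X=1) = 0.0289


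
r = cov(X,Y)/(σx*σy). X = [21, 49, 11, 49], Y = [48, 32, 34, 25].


Mean X = 32.5000, Mean Y = 34.7500
SD X = 16.874537, SD Y = 8.347904
Cov = -85.625000
r = -85.625000/(16.874537*8.347904) = -0.6078

r = -0.6078


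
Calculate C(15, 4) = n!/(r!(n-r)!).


C(15,4) = 15!/(4! × 11!)
= 1307674368000/(24 × 39916800)
= 1365

C(15,4) = 1365


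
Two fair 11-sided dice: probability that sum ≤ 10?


Total outcomes = 11×11 = 121
Favorable (sum ≤ 10): 45
P = 45/121 = 0.3719

P = 0.3719


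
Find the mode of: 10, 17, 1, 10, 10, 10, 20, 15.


Frequencies: 1:1, 10:4, 15:1, 17:1, 20:1
Max frequency = 4
Mode = 10

Mode = 10


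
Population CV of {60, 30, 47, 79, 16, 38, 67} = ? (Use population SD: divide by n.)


Mean = 48.1429
SD = 20.4061
CV = (20.4061/48.1429)*100 = 42.3865%

CV = 42.3865%


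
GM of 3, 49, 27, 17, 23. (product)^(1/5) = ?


Product = 3 × 49 × 27 × 17 × 23 = 1551879
GM = 1551879^(1/5) = 17.3050

GM = 17.3050


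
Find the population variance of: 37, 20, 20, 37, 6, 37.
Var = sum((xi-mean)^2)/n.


Mean = 26.1667
Squared deviations: 117.3611, 38.0278, 38.0278, 117.3611, 406.6944, 117.3611
Sum = 834.8333
Variance = 834.8333/6 = 139.1389

Variance = 139.1389


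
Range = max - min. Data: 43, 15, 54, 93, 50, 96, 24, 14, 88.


Max = 96, Min = 14
Range = 96 - 14 = 82

Range = 82


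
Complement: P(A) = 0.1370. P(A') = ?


P(not A) = 1 - 0.1370 = 0.8630

P(not A) = 0.8630


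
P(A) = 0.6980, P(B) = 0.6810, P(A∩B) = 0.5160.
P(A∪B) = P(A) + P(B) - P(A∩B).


P(A∪B) = 0.6980 + 0.6810 - 0.5160
= 1.3790 - 0.5160
= 0.8630

P(A∪B) = 0.8630


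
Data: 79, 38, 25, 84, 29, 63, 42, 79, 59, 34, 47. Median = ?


Sorted: 25, 29, 34, 38, 42, 47, 59, 63, 79, 79, 84
n = 11 (odd)
Middle value = 47

Median = 47


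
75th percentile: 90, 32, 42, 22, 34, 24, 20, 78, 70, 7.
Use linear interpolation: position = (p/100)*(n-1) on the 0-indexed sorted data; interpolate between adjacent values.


Sorted: 7, 20, 22, 24, 32, 34, 42, 70, 78, 90
n = 10
Index = 75/100 * 9 = 6.7500
Lower = data[6] = 42, Upper = data[7] = 70
P75 = 42 + 0.7500*(28) = 63.0000

P75 = 63.0000


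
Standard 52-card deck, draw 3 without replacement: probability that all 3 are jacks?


P(all jacks) = (4/52) × (3/51) × (2/50)
= 0.0002

P = 0.0002


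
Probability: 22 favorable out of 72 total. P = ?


P = 22/72 = 0.3056

P = 0.3056


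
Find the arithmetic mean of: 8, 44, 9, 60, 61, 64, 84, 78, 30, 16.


Sum = 8 + 44 + 9 + 60 + 61 + 64 + 84 + 78 + 30 + 16 = 454
n = 10
Mean = 454/10 = 45.4000

Mean = 45.4000


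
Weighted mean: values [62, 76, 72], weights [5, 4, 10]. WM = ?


Numerator = 62*5 + 76*4 + 72*10 = 1334
Denominator = 5 + 4 + 10 = 19
WM = 1334/19 = 70.2105

WM = 70.2105


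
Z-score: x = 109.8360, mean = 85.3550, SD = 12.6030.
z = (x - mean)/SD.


z = (109.8360 - 85.3550)/12.6030
= 24.4810/12.6030
= 1.9425

z = 1.9425


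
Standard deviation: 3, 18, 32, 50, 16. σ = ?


Mean = 23.8000
Variance = 256.1600
SD = sqrt(256.1600) = 16.0050

SD = 16.0050


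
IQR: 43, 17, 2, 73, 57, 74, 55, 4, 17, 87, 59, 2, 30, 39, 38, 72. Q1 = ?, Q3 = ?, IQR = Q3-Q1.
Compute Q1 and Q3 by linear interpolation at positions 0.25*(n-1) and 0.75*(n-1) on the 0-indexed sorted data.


Sorted: 2, 2, 4, 17, 17, 30, 38, 39, 43, 55, 57, 59, 72, 73, 74, 87
Q1 (25th %ile) = 17.0000
Q3 (75th %ile) = 62.2500
IQR = 62.2500 - 17.0000 = 45.2500

IQR = 45.2500


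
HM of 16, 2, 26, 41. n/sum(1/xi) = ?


Sum of reciprocals = 1/16 + 1/2 + 1/26 + 1/41 = 0.625352
HM = 4/0.625352 = 6.3964

HM = 6.3964


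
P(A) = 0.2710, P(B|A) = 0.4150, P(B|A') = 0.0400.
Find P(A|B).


P(B) = P(B|A)*P(A) + P(B|A')*P(A')
= 0.4150*0.2710 + 0.0400*0.7290
= 0.112465 + 0.029160 = 0.141625
P(A|B) = 0.112465/0.141625 = 0.7941

P(A|B) = 0.7941


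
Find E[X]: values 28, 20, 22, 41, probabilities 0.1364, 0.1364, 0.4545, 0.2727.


E[X] = 28*0.1364 + 20*0.1364 + 22*0.4545 + 41*0.2727
= 3.8192 + 2.7280 + 9.9990 + 11.1807
= 27.7269

E[X] = 27.7269


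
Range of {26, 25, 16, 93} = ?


Max = 93, Min = 16
Range = 93 - 16 = 77

Range = 77


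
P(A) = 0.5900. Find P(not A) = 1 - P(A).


P(not A) = 1 - 0.5900 = 0.4100

P(not A) = 0.4100


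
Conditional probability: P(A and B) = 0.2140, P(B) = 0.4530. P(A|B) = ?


P(A|B) = 0.2140/0.4530 = 0.4724

P(A|B) = 0.4724


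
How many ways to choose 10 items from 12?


C(12,10) = 12!/(10! × 2!)
= 479001600/(3628800 × 2)
= 66

C(12,10) = 66


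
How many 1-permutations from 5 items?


P(5,1) = 5!/4!
= 120/24
= 5

P(5,1) = 5


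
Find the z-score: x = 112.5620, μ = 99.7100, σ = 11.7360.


z = (112.5620 - 99.7100)/11.7360
= 12.8520/11.7360
= 1.0951

z = 1.0951


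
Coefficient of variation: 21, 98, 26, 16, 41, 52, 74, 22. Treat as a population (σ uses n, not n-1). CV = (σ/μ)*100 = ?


Mean = 43.7500
SD = 27.4078
CV = (27.4078/43.7500)*100 = 62.6464%

CV = 62.6464%


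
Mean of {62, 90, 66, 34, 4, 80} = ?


Sum = 62 + 90 + 66 + 34 + 4 + 80 = 336
n = 6
Mean = 336/6 = 56.0000

Mean = 56.0000


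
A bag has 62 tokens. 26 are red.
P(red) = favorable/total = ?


P = 26/62 = 0.4194

P = 0.4194


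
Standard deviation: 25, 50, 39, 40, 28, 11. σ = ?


Mean = 32.1667
Variance = 157.1389
SD = sqrt(157.1389) = 12.5355

SD = 12.5355


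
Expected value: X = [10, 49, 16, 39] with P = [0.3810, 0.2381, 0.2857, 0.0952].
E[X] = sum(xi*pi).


E[X] = 10*0.3810 + 49*0.2381 + 16*0.2857 + 39*0.0952
= 3.8100 + 11.6669 + 4.5712 + 3.7128
= 23.7609

E[X] = 23.7609


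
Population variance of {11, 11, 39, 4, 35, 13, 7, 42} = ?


Mean = 20.2500
Squared deviations: 85.5625, 85.5625, 351.5625, 264.0625, 217.5625, 52.5625, 175.5625, 473.0625
Sum = 1705.5000
Variance = 1705.5000/8 = 213.1875

Variance = 213.1875


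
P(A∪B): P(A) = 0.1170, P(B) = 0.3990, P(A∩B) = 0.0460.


P(A∪B) = 0.1170 + 0.3990 - 0.0460
= 0.5160 - 0.0460
= 0.4700

P(A∪B) = 0.4700


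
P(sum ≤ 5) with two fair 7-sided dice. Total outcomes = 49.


Total outcomes = 7×7 = 49
Favorable (sum ≤ 5): 10
P = 10/49 = 0.2041

P = 0.2041


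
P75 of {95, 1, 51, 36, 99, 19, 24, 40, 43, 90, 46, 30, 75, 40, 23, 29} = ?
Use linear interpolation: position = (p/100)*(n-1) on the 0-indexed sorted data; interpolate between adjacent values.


Sorted: 1, 19, 23, 24, 29, 30, 36, 40, 40, 43, 46, 51, 75, 90, 95, 99
n = 16
Index = 75/100 * 15 = 11.2500
Lower = data[11] = 51, Upper = data[12] = 75
P75 = 51 + 0.2500*(24) = 57.0000

P75 = 57.0000


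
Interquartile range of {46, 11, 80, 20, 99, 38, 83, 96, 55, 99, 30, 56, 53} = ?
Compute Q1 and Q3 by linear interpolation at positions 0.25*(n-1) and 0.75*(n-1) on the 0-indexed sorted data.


Sorted: 11, 20, 30, 38, 46, 53, 55, 56, 80, 83, 96, 99, 99
Q1 (25th %ile) = 38.0000
Q3 (75th %ile) = 83.0000
IQR = 83.0000 - 38.0000 = 45.0000

IQR = 45.0000


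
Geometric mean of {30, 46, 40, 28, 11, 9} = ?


Product = 30 × 46 × 40 × 28 × 11 × 9 = 153014400
GM = 153014400^(1/6) = 23.1271

GM = 23.1271


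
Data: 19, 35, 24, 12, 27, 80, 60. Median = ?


Sorted: 12, 19, 24, 27, 35, 60, 80
n = 7 (odd)
Middle value = 27

Median = 27


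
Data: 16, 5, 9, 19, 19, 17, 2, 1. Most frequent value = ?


Frequencies: 1:1, 2:1, 5:1, 9:1, 16:1, 17:1, 19:2
Max frequency = 2
Mode = 19

Mode = 19


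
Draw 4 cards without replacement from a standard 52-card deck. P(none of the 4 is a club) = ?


P(no clubs) = (39/52) × (38/51) × (37/50) × (36/49)
= 0.3038

P = 0.3038


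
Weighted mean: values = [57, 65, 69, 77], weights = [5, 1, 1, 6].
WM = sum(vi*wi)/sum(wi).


Numerator = 57*5 + 65*1 + 69*1 + 77*6 = 881
Denominator = 5 + 1 + 1 + 6 = 13
WM = 881/13 = 67.7692

WM = 67.7692


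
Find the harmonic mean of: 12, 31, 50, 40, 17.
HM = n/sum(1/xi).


Sum of reciprocals = 1/12 + 1/31 + 1/50 + 1/40 + 1/17 = 0.219415
HM = 5/0.219415 = 22.7879

HM = 22.7879


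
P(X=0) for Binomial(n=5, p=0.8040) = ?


C(5,0) = 1
p^0 = 1.000000
(1-p)^5 = 0.000289
P = 1 * 1.000000 * 0.000289 = 0.0003

P(X=0) = 0.0003


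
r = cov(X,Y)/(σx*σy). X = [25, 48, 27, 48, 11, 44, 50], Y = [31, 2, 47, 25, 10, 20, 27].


Mean X = 36.1429, Mean Y = 23.1429
SD X = 14.014570, SD Y = 13.516430
Cov = -25.020408
r = -25.020408/(14.014570*13.516430) = -0.1321

r = -0.1321


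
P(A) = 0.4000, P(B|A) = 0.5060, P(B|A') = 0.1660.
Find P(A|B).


P(B) = P(B|A)*P(A) + P(B|A')*P(A')
= 0.5060*0.4000 + 0.1660*0.6000
= 0.202400 + 0.099600 = 0.302000
P(A|B) = 0.202400/0.302000 = 0.6702

P(A|B) = 0.6702


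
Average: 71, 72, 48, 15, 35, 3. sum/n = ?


Sum = 71 + 72 + 48 + 15 + 35 + 3 = 244
n = 6
Mean = 244/6 = 40.6667

Mean = 40.6667


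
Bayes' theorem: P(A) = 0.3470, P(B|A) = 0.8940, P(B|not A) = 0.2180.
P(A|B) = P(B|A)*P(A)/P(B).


P(B) = P(B|A)*P(A) + P(B|A')*P(A')
= 0.8940*0.3470 + 0.2180*0.6530
= 0.310218 + 0.142354 = 0.452572
P(A|B) = 0.310218/0.452572 = 0.6855

P(A|B) = 0.6855


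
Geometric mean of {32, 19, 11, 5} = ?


Product = 32 × 19 × 11 × 5 = 33440
GM = 33440^(1/4) = 13.5228

GM = 13.5228


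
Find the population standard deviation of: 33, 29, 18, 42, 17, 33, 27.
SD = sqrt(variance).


Mean = 28.4286
Variance = 66.8163
SD = sqrt(66.8163) = 8.1741

SD = 8.1741


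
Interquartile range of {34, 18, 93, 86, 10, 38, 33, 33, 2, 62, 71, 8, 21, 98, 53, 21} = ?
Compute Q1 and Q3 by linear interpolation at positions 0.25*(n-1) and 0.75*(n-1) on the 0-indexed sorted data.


Sorted: 2, 8, 10, 18, 21, 21, 33, 33, 34, 38, 53, 62, 71, 86, 93, 98
Q1 (25th %ile) = 20.2500
Q3 (75th %ile) = 64.2500
IQR = 64.2500 - 20.2500 = 44.0000

IQR = 44.0000


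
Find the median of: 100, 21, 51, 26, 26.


Sorted: 21, 26, 26, 51, 100
n = 5 (odd)
Middle value = 26

Median = 26


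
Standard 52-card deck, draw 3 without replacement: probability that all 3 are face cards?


P(all face cards) = (12/52) × (11/51) × (10/50)
= 0.0100

P = 0.0100


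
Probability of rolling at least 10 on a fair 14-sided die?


Favorable outcomes (roll ≥ 10): 5
Total outcomes = 14
P = 5/14 = 0.3571

P = 0.3571


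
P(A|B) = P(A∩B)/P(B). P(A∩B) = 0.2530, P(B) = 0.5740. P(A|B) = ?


P(A|B) = 0.2530/0.5740 = 0.4408

P(A|B) = 0.4408


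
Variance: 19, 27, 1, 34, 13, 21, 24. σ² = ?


Mean = 19.8571
Squared deviations: 0.7347, 51.0204, 355.5918, 200.0204, 47.0204, 1.3061, 17.1633
Sum = 672.8571
Variance = 672.8571/7 = 96.1224

Variance = 96.1224


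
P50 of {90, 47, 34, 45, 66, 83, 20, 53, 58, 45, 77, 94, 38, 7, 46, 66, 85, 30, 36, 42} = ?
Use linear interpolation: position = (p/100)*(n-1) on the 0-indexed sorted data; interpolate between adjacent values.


Sorted: 7, 20, 30, 34, 36, 38, 42, 45, 45, 46, 47, 53, 58, 66, 66, 77, 83, 85, 90, 94
n = 20
Index = 50/100 * 19 = 9.5000
Lower = data[9] = 46, Upper = data[10] = 47
P50 = 46 + 0.5000*(1) = 46.5000

P50 = 46.5000


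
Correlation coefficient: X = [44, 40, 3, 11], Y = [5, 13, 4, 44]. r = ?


Mean X = 24.5000, Mean Y = 16.5000
SD X = 17.783419, SD Y = 16.255768
Cov = -95.250000
r = -95.250000/(17.783419*16.255768) = -0.3295

r = -0.3295


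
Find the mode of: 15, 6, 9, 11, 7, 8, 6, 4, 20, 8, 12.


Frequencies: 4:1, 6:2, 7:1, 8:2, 9:1, 11:1, 12:1, 15:1, 20:1
Max frequency = 2
Mode = 6, 8

Mode = 6, 8


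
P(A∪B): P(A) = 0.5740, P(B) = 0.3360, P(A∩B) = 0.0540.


P(A∪B) = 0.5740 + 0.3360 - 0.0540
= 0.9100 - 0.0540
= 0.8560

P(A∪B) = 0.8560


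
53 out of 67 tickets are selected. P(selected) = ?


P = 53/67 = 0.7910

P = 0.7910


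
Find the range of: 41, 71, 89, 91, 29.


Max = 91, Min = 29
Range = 91 - 29 = 62

Range = 62


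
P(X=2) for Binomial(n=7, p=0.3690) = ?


C(7,2) = 21
p^2 = 0.136161
(1-p)^5 = 0.100034
P = 21 * 0.136161 * 0.100034 = 0.2860

P(X=2) = 0.2860


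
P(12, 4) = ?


P(12,4) = 12!/8!
= 479001600/40320
= 11880

P(12,4) = 11880


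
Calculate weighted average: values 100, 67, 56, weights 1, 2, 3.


Numerator = 100*1 + 67*2 + 56*3 = 402
Denominator = 1 + 2 + 3 = 6
WM = 402/6 = 67.0000

WM = 67.0000


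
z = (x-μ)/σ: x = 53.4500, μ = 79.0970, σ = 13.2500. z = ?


z = (53.4500 - 79.0970)/13.2500
= -25.6470/13.2500
= -1.9356

z = -1.9356


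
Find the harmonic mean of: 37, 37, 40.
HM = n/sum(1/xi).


Sum of reciprocals = 1/37 + 1/37 + 1/40 = 0.079054
HM = 3/0.079054 = 37.9487

HM = 37.9487


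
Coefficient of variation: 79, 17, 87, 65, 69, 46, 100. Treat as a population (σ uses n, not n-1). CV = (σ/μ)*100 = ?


Mean = 66.1429
SD = 25.5702
CV = (25.5702/66.1429)*100 = 38.6591%

CV = 38.6591%


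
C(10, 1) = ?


C(10,1) = 10!/(1! × 9!)
= 3628800/(1 × 362880)
= 10

C(10,1) = 10


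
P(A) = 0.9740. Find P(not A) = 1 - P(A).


P(not A) = 1 - 0.9740 = 0.0260

P(not A) = 0.0260


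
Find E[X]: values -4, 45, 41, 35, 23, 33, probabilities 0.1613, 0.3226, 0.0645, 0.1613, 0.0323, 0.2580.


E[X] = -4*0.1613 + 45*0.3226 + 41*0.0645 + 35*0.1613 + 23*0.0323 + 33*0.2580
= -0.6452 + 14.5170 + 2.6445 + 5.6455 + 0.7429 + 8.5140
= 31.4187

E[X] = 31.4187


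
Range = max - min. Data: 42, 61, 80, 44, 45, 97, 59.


Max = 97, Min = 42
Range = 97 - 42 = 55

Range = 55


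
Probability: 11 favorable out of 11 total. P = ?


P = 11/11 = 1.0000

P = 1.0000


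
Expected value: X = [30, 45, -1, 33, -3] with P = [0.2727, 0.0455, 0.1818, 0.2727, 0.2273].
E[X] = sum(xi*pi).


E[X] = 30*0.2727 + 45*0.0455 - 1*0.1818 + 33*0.2727 - 3*0.2273
= 8.1810 + 2.0475 - 0.1818 + 8.9991 - 0.6819
= 18.3639

E[X] = 18.3639


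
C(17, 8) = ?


C(17,8) = 17!/(8! × 9!)
= 355687428096000/(40320 × 362880)
= 24310

C(17,8) = 24310


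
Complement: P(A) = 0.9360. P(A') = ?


P(not A) = 1 - 0.9360 = 0.0640

P(not A) = 0.0640


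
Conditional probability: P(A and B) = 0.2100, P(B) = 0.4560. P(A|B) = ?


P(A|B) = 0.2100/0.4560 = 0.4605

P(A|B) = 0.4605


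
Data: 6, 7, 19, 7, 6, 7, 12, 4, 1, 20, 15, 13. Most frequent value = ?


Frequencies: 1:1, 4:1, 6:2, 7:3, 12:1, 13:1, 15:1, 19:1, 20:1
Max frequency = 3
Mode = 7

Mode = 7


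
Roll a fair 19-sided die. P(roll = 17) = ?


Favorable outcomes (roll = 17): 1
Total outcomes = 19
P = 1/19 = 0.0526

P = 0.0526


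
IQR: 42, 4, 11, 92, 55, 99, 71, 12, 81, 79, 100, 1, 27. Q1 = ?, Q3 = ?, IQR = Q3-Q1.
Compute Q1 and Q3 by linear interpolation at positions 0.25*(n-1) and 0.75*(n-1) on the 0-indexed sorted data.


Sorted: 1, 4, 11, 12, 27, 42, 55, 71, 79, 81, 92, 99, 100
Q1 (25th %ile) = 12.0000
Q3 (75th %ile) = 81.0000
IQR = 81.0000 - 12.0000 = 69.0000

IQR = 69.0000


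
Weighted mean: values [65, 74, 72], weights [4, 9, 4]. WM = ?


Numerator = 65*4 + 74*9 + 72*4 = 1214
Denominator = 4 + 9 + 4 = 17
WM = 1214/17 = 71.4118

WM = 71.4118


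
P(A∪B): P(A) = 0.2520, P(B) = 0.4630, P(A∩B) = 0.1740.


P(A∪B) = 0.2520 + 0.4630 - 0.1740
= 0.7150 - 0.1740
= 0.5410

P(A∪B) = 0.5410


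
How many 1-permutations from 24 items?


P(24,1) = 24!/23!
= 620448401733239439360000/25852016738884976640000
= 24

P(24,1) = 24


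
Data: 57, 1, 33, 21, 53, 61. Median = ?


Sorted: 1, 21, 33, 53, 57, 61
n = 6 (even)
Middle values: 33 and 53
Median = (33+53)/2 = 43.0000

Median = 43.0000


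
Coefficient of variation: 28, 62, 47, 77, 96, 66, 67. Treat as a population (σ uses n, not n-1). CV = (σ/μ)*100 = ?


Mean = 63.2857
SD = 19.9694
CV = (19.9694/63.2857)*100 = 31.5543%

CV = 31.5543%


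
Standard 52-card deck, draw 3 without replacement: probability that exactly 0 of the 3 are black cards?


Hypergeometric: P(X=0) = C(26,0)·C(26,3) / C(52,3)
= 1 × 2600 / 22100
= 2600/22100 = 0.1176

P = 0.1176


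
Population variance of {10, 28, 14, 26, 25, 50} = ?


Mean = 25.5000
Squared deviations: 240.2500, 6.2500, 132.2500, 0.2500, 0.2500, 600.2500
Sum = 979.5000
Variance = 979.5000/6 = 163.2500

Variance = 163.2500


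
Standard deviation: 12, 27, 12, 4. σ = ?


Mean = 13.7500
Variance = 69.1875
SD = sqrt(69.1875) = 8.3179

SD = 8.3179


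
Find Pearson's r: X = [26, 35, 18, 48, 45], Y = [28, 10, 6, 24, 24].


Mean X = 34.4000, Mean Y = 18.4000
SD X = 11.288933, SD Y = 8.708616
Cov = 50.640000
r = 50.640000/(11.288933*8.708616) = 0.5151

r = 0.5151


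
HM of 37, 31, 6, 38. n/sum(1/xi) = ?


Sum of reciprocals = 1/37 + 1/31 + 1/6 + 1/38 = 0.252268
HM = 4/0.252268 = 15.8562

HM = 15.8562


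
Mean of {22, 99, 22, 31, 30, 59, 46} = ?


Sum = 22 + 99 + 22 + 31 + 30 + 59 + 46 = 309
n = 7
Mean = 309/7 = 44.1429

Mean = 44.1429


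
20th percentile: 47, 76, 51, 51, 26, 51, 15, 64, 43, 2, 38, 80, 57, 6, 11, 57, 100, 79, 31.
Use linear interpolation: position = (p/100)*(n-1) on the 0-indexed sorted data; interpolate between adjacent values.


Sorted: 2, 6, 11, 15, 26, 31, 38, 43, 47, 51, 51, 51, 57, 57, 64, 76, 79, 80, 100
n = 19
Index = 20/100 * 18 = 3.6000
Lower = data[3] = 15, Upper = data[4] = 26
P20 = 15 + 0.6000*(11) = 21.6000

P20 = 21.6000


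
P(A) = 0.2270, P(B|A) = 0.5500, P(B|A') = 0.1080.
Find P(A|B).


P(B) = P(B|A)*P(A) + P(B|A')*P(A')
= 0.5500*0.2270 + 0.1080*0.7730
= 0.124850 + 0.083484 = 0.208334
P(A|B) = 0.124850/0.208334 = 0.5993

P(A|B) = 0.5993


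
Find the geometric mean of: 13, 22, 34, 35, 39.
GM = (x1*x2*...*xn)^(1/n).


Product = 13 × 22 × 34 × 35 × 39 = 13273260
GM = 13273260^(1/5) = 26.5825

GM = 26.5825


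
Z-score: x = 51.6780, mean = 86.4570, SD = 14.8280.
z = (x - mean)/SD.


z = (51.6780 - 86.4570)/14.8280
= -34.7790/14.8280
= -2.3455

z = -2.3455


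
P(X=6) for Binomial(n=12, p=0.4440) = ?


C(12,6) = 924
p^6 = 0.007661
(1-p)^6 = 0.029543
P = 924 * 0.007661 * 0.029543 = 0.2091

P(X=6) = 0.2091


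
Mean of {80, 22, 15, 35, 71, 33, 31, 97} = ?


Sum = 80 + 22 + 15 + 35 + 71 + 33 + 31 + 97 = 384
n = 8
Mean = 384/8 = 48.0000

Mean = 48.0000


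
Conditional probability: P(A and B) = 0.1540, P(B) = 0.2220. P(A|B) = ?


P(A|B) = 0.1540/0.2220 = 0.6937

P(A|B) = 0.6937


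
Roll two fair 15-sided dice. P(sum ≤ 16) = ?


Total outcomes = 15×15 = 225
Favorable (sum ≤ 16): 120
P = 120/225 = 0.5333

P = 0.5333


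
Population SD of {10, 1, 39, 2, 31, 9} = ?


Mean = 15.3333
Variance = 209.5556
SD = sqrt(209.5556) = 14.4760

SD = 14.4760


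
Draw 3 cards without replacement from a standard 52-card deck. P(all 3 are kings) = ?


P(all kings) = (4/52) × (3/51) × (2/50)
= 0.0002

P = 0.0002


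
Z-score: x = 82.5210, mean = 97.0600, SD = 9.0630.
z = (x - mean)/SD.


z = (82.5210 - 97.0600)/9.0630
= -14.5390/9.0630
= -1.6042

z = -1.6042


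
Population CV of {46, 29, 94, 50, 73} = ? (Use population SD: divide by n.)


Mean = 58.4000
SD = 22.6680
CV = (22.6680/58.4000)*100 = 38.8151%

CV = 38.8151%


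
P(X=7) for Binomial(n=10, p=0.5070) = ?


C(10,7) = 120
p^7 = 0.008611
(1-p)^3 = 0.119823
P = 120 * 0.008611 * 0.119823 = 0.1238

P(X=7) = 0.1238


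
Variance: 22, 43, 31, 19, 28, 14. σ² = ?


Mean = 26.1667
Squared deviations: 17.3611, 283.3611, 23.3611, 51.3611, 3.3611, 148.0278
Sum = 526.8333
Variance = 526.8333/6 = 87.8056

Variance = 87.8056


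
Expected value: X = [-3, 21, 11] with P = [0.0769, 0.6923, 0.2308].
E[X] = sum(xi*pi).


E[X] = -3*0.0769 + 21*0.6923 + 11*0.2308
= -0.2307 + 14.5383 + 2.5388
= 16.8464

E[X] = 16.8464


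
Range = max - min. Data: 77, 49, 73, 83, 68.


Max = 83, Min = 49
Range = 83 - 49 = 34

Range = 34


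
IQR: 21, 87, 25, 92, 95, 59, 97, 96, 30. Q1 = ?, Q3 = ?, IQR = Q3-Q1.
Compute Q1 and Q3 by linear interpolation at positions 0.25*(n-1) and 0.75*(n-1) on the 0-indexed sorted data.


Sorted: 21, 25, 30, 59, 87, 92, 95, 96, 97
Q1 (25th %ile) = 30.0000
Q3 (75th %ile) = 95.0000
IQR = 95.0000 - 30.0000 = 65.0000

IQR = 65.0000


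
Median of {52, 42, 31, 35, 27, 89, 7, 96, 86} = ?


Sorted: 7, 27, 31, 35, 42, 52, 86, 89, 96
n = 9 (odd)
Middle value = 42

Median = 42


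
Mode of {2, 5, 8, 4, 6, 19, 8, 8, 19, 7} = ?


Frequencies: 2:1, 4:1, 5:1, 6:1, 7:1, 8:3, 19:2
Max frequency = 3
Mode = 8

Mode = 8


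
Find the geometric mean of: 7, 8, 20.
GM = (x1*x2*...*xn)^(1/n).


Product = 7 × 8 × 20 = 1120
GM = 1120^(1/3) = 10.3850

GM = 10.3850


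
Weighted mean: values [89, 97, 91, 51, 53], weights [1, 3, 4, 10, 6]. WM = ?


Numerator = 89*1 + 97*3 + 91*4 + 51*10 + 53*6 = 1572
Denominator = 1 + 3 + 4 + 10 + 6 = 24
WM = 1572/24 = 65.5000

WM = 65.5000


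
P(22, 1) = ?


P(22,1) = 22!/21!
= 1124000727777607680000/51090942171709440000
= 22

P(22,1) = 22


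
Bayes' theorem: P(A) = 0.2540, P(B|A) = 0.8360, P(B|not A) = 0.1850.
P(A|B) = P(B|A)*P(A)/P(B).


P(B) = P(B|A)*P(A) + P(B|A')*P(A')
= 0.8360*0.2540 + 0.1850*0.7460
= 0.212344 + 0.138010 = 0.350354
P(A|B) = 0.212344/0.350354 = 0.6061

P(A|B) = 0.6061


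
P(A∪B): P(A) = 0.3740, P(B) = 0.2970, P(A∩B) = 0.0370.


P(A∪B) = 0.3740 + 0.2970 - 0.0370
= 0.6710 - 0.0370
= 0.6340

P(A∪B) = 0.6340


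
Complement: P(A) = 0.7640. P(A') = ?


P(not A) = 1 - 0.7640 = 0.2360

P(not A) = 0.2360


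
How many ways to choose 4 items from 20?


C(20,4) = 20!/(4! × 16!)
= 2432902008176640000/(24 × 20922789888000)
= 4845

C(20,4) = 4845


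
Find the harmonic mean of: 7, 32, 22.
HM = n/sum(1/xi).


Sum of reciprocals = 1/7 + 1/32 + 1/22 = 0.219562
HM = 3/0.219562 = 13.6636

HM = 13.6636


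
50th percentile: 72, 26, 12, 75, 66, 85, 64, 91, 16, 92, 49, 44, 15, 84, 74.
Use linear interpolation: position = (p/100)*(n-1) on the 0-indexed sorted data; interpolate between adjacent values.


Sorted: 12, 15, 16, 26, 44, 49, 64, 66, 72, 74, 75, 84, 85, 91, 92
n = 15
Index = 50/100 * 14 = 7.0000
Lower = data[7] = 66, Upper = data[8] = 72
P50 = 66 + 0*(6) = 66.0000

P50 = 66.0000


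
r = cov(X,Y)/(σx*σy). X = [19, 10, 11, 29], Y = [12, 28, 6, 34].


Mean X = 17.2500, Mean Y = 20.0000
SD X = 7.628073, SD Y = 11.401754
Cov = 45.000000
r = 45.000000/(7.628073*11.401754) = 0.5174

r = 0.5174


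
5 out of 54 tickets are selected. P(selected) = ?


P = 5/54 = 0.0926

P = 0.0926


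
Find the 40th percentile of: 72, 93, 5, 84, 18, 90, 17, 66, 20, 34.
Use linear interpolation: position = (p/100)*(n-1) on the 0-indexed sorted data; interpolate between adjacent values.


Sorted: 5, 17, 18, 20, 34, 66, 72, 84, 90, 93
n = 10
Index = 40/100 * 9 = 3.6000
Lower = data[3] = 20, Upper = data[4] = 34
P40 = 20 + 0.6000*(14) = 28.4000

P40 = 28.4000


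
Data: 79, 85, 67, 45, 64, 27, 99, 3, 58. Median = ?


Sorted: 3, 27, 45, 58, 64, 67, 79, 85, 99
n = 9 (odd)
Middle value = 64

Median = 64


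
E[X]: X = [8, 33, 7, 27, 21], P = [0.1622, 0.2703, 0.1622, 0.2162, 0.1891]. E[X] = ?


E[X] = 8*0.1622 + 33*0.2703 + 7*0.1622 + 27*0.2162 + 21*0.1891
= 1.2976 + 8.9199 + 1.1354 + 5.8374 + 3.9711
= 21.1614

E[X] = 21.1614


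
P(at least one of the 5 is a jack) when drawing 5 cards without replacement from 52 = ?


P(at least one) = 1 - P(none)
P(none) = (48/52) × (47/51) × (46/50) × (45/49) × (44/48) = 0.658842
P(at least one) = 1 - 0.658842 = 0.3412

P = 0.3412


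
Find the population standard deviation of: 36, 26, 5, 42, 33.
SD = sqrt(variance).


Mean = 28.4000
Variance = 163.4400
SD = sqrt(163.4400) = 12.7844

SD = 12.7844


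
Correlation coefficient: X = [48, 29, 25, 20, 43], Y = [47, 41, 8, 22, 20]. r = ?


Mean X = 33.0000, Mean Y = 27.6000
SD X = 10.714476, SD Y = 14.347125
Cov = 78.200000
r = 78.200000/(10.714476*14.347125) = 0.5087

r = 0.5087


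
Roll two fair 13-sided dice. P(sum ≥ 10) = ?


Total outcomes = 13×13 = 169
Favorable (sum ≥ 10): 133
P = 133/169 = 0.7870

P = 0.7870


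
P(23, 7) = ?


P(23,7) = 23!/16!
= 25852016738884976640000/20922789888000
= 1235591280

P(23,7) = 1235591280


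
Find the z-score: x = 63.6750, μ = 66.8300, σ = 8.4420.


z = (63.6750 - 66.8300)/8.4420
= -3.1550/8.4420
= -0.3737

z = -0.3737


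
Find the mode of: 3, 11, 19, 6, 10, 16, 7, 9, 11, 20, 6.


Frequencies: 3:1, 6:2, 7:1, 9:1, 10:1, 11:2, 16:1, 19:1, 20:1
Max frequency = 2
Mode = 6, 11

Mode = 6, 11


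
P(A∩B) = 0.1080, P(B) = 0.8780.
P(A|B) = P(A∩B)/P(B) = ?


P(A|B) = 0.1080/0.8780 = 0.1230

P(A|B) = 0.1230


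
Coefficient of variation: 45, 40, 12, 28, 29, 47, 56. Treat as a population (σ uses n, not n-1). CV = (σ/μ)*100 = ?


Mean = 36.7143
SD = 13.6457
CV = (13.6457/36.7143)*100 = 37.1672%

CV = 37.1672%


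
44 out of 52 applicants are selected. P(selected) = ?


P = 44/52 = 0.8462

P = 0.8462


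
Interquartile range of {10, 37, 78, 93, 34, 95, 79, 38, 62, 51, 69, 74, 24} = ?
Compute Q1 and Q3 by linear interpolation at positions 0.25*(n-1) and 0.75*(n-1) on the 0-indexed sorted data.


Sorted: 10, 24, 34, 37, 38, 51, 62, 69, 74, 78, 79, 93, 95
Q1 (25th %ile) = 37.0000
Q3 (75th %ile) = 78.0000
IQR = 78.0000 - 37.0000 = 41.0000

IQR = 41.0000


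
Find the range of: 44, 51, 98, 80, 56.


Max = 98, Min = 44
Range = 98 - 44 = 54

Range = 54


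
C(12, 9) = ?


C(12,9) = 12!/(9! × 3!)
= 479001600/(362880 × 6)
= 220

C(12,9) = 220


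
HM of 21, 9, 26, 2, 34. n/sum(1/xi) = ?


Sum of reciprocals = 1/21 + 1/9 + 1/26 + 1/2 + 1/34 = 0.726603
HM = 5/0.726603 = 6.8813

HM = 6.8813


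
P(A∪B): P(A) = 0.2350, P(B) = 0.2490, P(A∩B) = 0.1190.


P(A∪B) = 0.2350 + 0.2490 - 0.1190
= 0.4840 - 0.1190
= 0.3650

P(A∪B) = 0.3650


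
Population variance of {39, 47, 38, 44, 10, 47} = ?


Mean = 37.5000
Squared deviations: 2.2500, 90.2500, 0.2500, 42.2500, 756.2500, 90.2500
Sum = 981.5000
Variance = 981.5000/6 = 163.5833

Variance = 163.5833


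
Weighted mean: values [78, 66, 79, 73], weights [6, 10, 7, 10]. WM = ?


Numerator = 78*6 + 66*10 + 79*7 + 73*10 = 2411
Denominator = 6 + 10 + 7 + 10 = 33
WM = 2411/33 = 73.0606

WM = 73.0606


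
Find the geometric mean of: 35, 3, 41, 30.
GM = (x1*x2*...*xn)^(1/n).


Product = 35 × 3 × 41 × 30 = 129150
GM = 129150^(1/4) = 18.9572

GM = 18.9572


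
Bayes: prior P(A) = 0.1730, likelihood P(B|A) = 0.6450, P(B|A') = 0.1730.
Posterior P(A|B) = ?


P(B) = P(B|A)*P(A) + P(B|A')*P(A')
= 0.6450*0.1730 + 0.1730*0.8270
= 0.111585 + 0.143071 = 0.254656
P(A|B) = 0.111585/0.254656 = 0.4382

P(A|B) = 0.4382


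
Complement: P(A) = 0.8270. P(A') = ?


P(not A) = 1 - 0.8270 = 0.1730

P(not A) = 0.1730


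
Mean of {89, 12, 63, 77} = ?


Sum = 89 + 12 + 63 + 77 = 241
n = 4
Mean = 241/4 = 60.2500

Mean = 60.2500


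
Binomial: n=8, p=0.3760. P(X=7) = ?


C(8,7) = 8
p^7 = 0.001062
(1-p)^1 = 0.624000
P = 8 * 0.001062 * 0.624000 = 0.0053

P(X=7) = 0.0053


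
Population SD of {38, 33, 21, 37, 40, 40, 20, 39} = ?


Mean = 33.5000
Variance = 60.7500
SD = sqrt(60.7500) = 7.7942

SD = 7.7942


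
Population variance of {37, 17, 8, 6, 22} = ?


Mean = 18.0000
Squared deviations: 361.0000, 1.0000, 100.0000, 144.0000, 16.0000
Sum = 622.0000
Variance = 622.0000/5 = 124.4000

Variance = 124.4000


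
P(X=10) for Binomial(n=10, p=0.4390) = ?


C(10,10) = 1
p^10 = 0.000266
(1-p)^0 = 1.000000
P = 1 * 0.000266 * 1.000000 = 0.0003

P(X=10) = 0.0003


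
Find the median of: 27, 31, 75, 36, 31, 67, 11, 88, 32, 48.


Sorted: 11, 27, 31, 31, 32, 36, 48, 67, 75, 88
n = 10 (even)
Middle values: 32 and 36
Median = (32+36)/2 = 34.0000

Median = 34.0000


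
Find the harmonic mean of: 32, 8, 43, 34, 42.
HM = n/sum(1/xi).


Sum of reciprocals = 1/32 + 1/8 + 1/43 + 1/34 + 1/42 = 0.232727
HM = 5/0.232727 = 21.4844

HM = 21.4844


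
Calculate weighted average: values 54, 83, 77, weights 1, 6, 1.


Numerator = 54*1 + 83*6 + 77*1 = 629
Denominator = 1 + 6 + 1 = 8
WM = 629/8 = 78.6250

WM = 78.6250


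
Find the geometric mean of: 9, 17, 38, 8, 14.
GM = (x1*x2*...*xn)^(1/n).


Product = 9 × 17 × 38 × 8 × 14 = 651168
GM = 651168^(1/5) = 14.5458

GM = 14.5458


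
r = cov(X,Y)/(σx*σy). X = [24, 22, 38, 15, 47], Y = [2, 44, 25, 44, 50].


Mean X = 29.2000, Mean Y = 33.0000
SD X = 11.617229, SD Y = 17.640862
Cov = 31.600000
r = 31.600000/(11.617229*17.640862) = 0.1542

r = 0.1542


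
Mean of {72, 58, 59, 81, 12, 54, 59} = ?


Sum = 72 + 58 + 59 + 81 + 12 + 54 + 59 = 395
n = 7
Mean = 395/7 = 56.4286

Mean = 56.4286


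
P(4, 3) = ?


P(4,3) = 4!/1!
= 24/1
= 24

P(4,3) = 24


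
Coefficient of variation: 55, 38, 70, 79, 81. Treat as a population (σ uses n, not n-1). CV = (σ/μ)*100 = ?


Mean = 64.6000
SD = 16.1567
CV = (16.1567/64.6000)*100 = 25.0104%

CV = 25.0104%


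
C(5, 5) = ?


C(5,5) = 5!/(5! × 0!)
= 120/(120 × 1)
= 1

C(5,5) = 1


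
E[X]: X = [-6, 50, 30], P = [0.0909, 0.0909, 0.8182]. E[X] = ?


E[X] = -6*0.0909 + 50*0.0909 + 30*0.8182
= -0.5454 + 4.5450 + 24.5460
= 28.5456

E[X] = 28.5456


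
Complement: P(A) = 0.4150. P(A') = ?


P(not A) = 1 - 0.4150 = 0.5850

P(not A) = 0.5850


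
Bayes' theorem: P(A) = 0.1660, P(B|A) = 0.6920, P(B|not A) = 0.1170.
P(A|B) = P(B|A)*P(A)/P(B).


P(B) = P(B|A)*P(A) + P(B|A')*P(A')
= 0.6920*0.1660 + 0.1170*0.8340
= 0.114872 + 0.097578 = 0.212450
P(A|B) = 0.114872/0.212450 = 0.5407

P(A|B) = 0.5407


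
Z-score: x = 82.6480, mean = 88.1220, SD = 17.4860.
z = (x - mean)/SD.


z = (82.6480 - 88.1220)/17.4860
= -5.4740/17.4860
= -0.3131

z = -0.3131


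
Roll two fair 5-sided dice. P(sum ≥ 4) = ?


Total outcomes = 5×5 = 25
Favorable (sum ≥ 4): 22
P = 22/25 = 0.8800

P = 0.8800


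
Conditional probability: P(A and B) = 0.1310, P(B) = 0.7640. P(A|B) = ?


P(A|B) = 0.1310/0.7640 = 0.1715

P(A|B) = 0.1715


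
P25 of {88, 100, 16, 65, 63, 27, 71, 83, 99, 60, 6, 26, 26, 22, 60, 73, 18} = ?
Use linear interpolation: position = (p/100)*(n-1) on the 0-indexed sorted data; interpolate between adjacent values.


Sorted: 6, 16, 18, 22, 26, 26, 27, 60, 60, 63, 65, 71, 73, 83, 88, 99, 100
n = 17
Index = 25/100 * 16 = 4.0000
Lower = data[4] = 26, Upper = data[5] = 26
P25 = 26 + 0*(0) = 26.0000

P25 = 26.0000


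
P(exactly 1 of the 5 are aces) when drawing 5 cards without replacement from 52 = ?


Hypergeometric: P(X=1) = C(4,1)·C(48,4) / C(52,5)
= 4 × 194580 / 2598960
= 778320/2598960 = 0.2995

P = 0.2995


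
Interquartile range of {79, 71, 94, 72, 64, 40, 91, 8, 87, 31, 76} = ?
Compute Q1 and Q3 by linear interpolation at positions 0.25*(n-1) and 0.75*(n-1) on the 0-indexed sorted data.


Sorted: 8, 31, 40, 64, 71, 72, 76, 79, 87, 91, 94
Q1 (25th %ile) = 52.0000
Q3 (75th %ile) = 83.0000
IQR = 83.0000 - 52.0000 = 31.0000

IQR = 31.0000


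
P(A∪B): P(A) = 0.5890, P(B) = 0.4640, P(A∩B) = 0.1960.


P(A∪B) = 0.5890 + 0.4640 - 0.1960
= 1.0530 - 0.1960
= 0.8570

P(A∪B) = 0.8570


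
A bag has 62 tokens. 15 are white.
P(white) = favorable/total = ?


P = 15/62 = 0.2419

P = 0.2419


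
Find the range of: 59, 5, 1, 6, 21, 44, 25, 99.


Max = 99, Min = 1
Range = 99 - 1 = 98

Range = 98


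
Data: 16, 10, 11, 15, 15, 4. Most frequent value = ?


Frequencies: 4:1, 10:1, 11:1, 15:2, 16:1
Max frequency = 2
Mode = 15

Mode = 15


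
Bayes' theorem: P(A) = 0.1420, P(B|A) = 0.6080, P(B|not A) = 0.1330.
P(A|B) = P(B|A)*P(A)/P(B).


P(B) = P(B|A)*P(A) + P(B|A')*P(A')
= 0.6080*0.1420 + 0.1330*0.8580
= 0.086336 + 0.114114 = 0.200450
P(A|B) = 0.086336/0.200450 = 0.4307

P(A|B) = 0.4307


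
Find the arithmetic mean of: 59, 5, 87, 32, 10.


Sum = 59 + 5 + 87 + 32 + 10 = 193
n = 5
Mean = 193/5 = 38.6000

Mean = 38.6000


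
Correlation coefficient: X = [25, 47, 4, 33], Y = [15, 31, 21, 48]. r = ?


Mean X = 27.2500, Mean Y = 28.7500
SD X = 15.562374, SD Y = 12.497500
Cov = 91.562500
r = 91.562500/(15.562374*12.497500) = 0.4708

r = 0.4708


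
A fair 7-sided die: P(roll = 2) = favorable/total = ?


Favorable outcomes (roll = 2): 1
Total outcomes = 7
P = 1/7 = 0.1429

P = 0.1429


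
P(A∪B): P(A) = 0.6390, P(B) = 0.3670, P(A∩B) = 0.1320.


P(A∪B) = 0.6390 + 0.3670 - 0.1320
= 1.0060 - 0.1320
= 0.8740

P(A∪B) = 0.8740


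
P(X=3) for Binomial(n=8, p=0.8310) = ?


C(8,3) = 56
p^3 = 0.573856
(1-p)^5 = 0.000138
P = 56 * 0.573856 * 0.000138 = 0.0044

P(X=3) = 0.0044


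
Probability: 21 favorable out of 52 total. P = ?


P = 21/52 = 0.4038

P = 0.4038


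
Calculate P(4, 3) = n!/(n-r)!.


P(4,3) = 4!/1!
= 24/1
= 24

P(4,3) = 24


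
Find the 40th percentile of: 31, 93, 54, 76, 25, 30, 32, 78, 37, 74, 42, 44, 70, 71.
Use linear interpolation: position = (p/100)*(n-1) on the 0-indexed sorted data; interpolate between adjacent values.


Sorted: 25, 30, 31, 32, 37, 42, 44, 54, 70, 71, 74, 76, 78, 93
n = 14
Index = 40/100 * 13 = 5.2000
Lower = data[5] = 42, Upper = data[6] = 44
P40 = 42 + 0.2000*(2) = 42.4000

P40 = 42.4000


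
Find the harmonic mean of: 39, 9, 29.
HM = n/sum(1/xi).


Sum of reciprocals = 1/39 + 1/9 + 1/29 = 0.171235
HM = 3/0.171235 = 17.5198

HM = 17.5198


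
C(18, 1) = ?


C(18,1) = 18!/(1! × 17!)
= 6402373705728000/(1 × 355687428096000)
= 18

C(18,1) = 18


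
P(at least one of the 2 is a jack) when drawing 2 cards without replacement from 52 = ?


P(at least one) = 1 - P(none)
P(none) = (48/52) × (47/51) = 0.850679
P(at least one) = 1 - 0.850679 = 0.1493

P = 0.1493


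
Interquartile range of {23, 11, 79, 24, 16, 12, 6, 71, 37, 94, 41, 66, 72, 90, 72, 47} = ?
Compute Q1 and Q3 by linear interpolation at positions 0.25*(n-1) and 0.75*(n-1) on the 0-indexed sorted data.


Sorted: 6, 11, 12, 16, 23, 24, 37, 41, 47, 66, 71, 72, 72, 79, 90, 94
Q1 (25th %ile) = 21.2500
Q3 (75th %ile) = 72.0000
IQR = 72.0000 - 21.2500 = 50.7500

IQR = 50.7500


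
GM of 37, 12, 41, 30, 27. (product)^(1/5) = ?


Product = 37 × 12 × 41 × 30 × 27 = 14745240
GM = 14745240^(1/5) = 27.1475

GM = 27.1475


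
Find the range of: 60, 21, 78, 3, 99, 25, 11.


Max = 99, Min = 3
Range = 99 - 3 = 96

Range = 96


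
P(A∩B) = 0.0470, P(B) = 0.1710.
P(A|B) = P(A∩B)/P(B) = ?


P(A|B) = 0.0470/0.1710 = 0.2749

P(A|B) = 0.2749


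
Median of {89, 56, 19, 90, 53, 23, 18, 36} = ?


Sorted: 18, 19, 23, 36, 53, 56, 89, 90
n = 8 (even)
Middle values: 36 and 53
Median = (36+53)/2 = 44.5000

Median = 44.5000


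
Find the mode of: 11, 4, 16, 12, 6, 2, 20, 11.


Frequencies: 2:1, 4:1, 6:1, 11:2, 12:1, 16:1, 20:1
Max frequency = 2
Mode = 11

Mode = 11


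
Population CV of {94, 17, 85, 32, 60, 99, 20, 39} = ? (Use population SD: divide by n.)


Mean = 55.7500
SD = 31.2880
CV = (31.2880/55.7500)*100 = 56.1219%

CV = 56.1219%


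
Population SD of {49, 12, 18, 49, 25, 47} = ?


Mean = 33.3333
Variance = 239.5556
SD = sqrt(239.5556) = 15.4776

SD = 15.4776


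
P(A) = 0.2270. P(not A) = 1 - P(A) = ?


P(not A) = 1 - 0.2270 = 0.7730

P(not A) = 0.7730


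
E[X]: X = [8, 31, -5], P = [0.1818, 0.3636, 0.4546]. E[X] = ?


E[X] = 8*0.1818 + 31*0.3636 - 5*0.4546
= 1.4544 + 11.2716 - 2.2730
= 10.4530

E[X] = 10.4530


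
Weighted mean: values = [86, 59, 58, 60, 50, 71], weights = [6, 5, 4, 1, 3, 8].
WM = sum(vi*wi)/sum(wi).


Numerator = 86*6 + 59*5 + 58*4 + 60*1 + 50*3 + 71*8 = 1821
Denominator = 6 + 5 + 4 + 1 + 3 + 8 = 27
WM = 1821/27 = 67.4444

WM = 67.4444


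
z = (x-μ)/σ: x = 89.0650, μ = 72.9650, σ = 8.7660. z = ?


z = (89.0650 - 72.9650)/8.7660
= 16.1000/8.7660
= 1.8366

z = 1.8366


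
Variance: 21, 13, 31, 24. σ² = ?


Mean = 22.2500
Squared deviations: 1.5625, 85.5625, 76.5625, 3.0625
Sum = 166.7500
Variance = 166.7500/4 = 41.6875

Variance = 41.6875


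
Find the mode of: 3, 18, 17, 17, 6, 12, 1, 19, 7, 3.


Frequencies: 1:1, 3:2, 6:1, 7:1, 12:1, 17:2, 18:1, 19:1
Max frequency = 2
Mode = 3, 17

Mode = 3, 17


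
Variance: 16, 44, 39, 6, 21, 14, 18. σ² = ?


Mean = 22.5714
Squared deviations: 43.1837, 459.1837, 269.8980, 274.6122, 2.4694, 73.4694, 20.8980
Sum = 1143.7143
Variance = 1143.7143/7 = 163.3878

Variance = 163.3878


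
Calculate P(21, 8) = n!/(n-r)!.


P(21,8) = 21!/13!
= 51090942171709440000/6227020800
= 8204716800

P(21,8) = 8204716800


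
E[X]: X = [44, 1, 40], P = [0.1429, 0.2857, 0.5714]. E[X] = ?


E[X] = 44*0.1429 + 1*0.2857 + 40*0.5714
= 6.2876 + 0.2857 + 22.8560
= 29.4293

E[X] = 29.4293


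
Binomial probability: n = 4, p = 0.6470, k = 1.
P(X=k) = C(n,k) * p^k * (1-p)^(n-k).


C(4,1) = 4
p^1 = 0.647000
(1-p)^3 = 0.043987
P = 4 * 0.647000 * 0.043987 = 0.1138

P(X=1) = 0.1138


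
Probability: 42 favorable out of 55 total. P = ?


P = 42/55 = 0.7636

P = 0.7636


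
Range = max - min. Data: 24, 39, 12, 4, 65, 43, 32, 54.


Max = 65, Min = 4
Range = 65 - 4 = 61

Range = 61


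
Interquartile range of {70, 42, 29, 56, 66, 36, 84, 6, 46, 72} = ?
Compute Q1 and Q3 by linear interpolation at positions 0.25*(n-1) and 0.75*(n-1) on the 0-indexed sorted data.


Sorted: 6, 29, 36, 42, 46, 56, 66, 70, 72, 84
Q1 (25th %ile) = 37.5000
Q3 (75th %ile) = 69.0000
IQR = 69.0000 - 37.5000 = 31.5000

IQR = 31.5000


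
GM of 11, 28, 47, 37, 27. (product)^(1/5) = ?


Product = 11 × 28 × 47 × 37 × 27 = 14461524
GM = 14461524^(1/5) = 27.0422

GM = 27.0422


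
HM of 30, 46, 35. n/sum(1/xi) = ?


Sum of reciprocals = 1/30 + 1/46 + 1/35 = 0.083644
HM = 3/0.083644 = 35.8663

HM = 35.8663


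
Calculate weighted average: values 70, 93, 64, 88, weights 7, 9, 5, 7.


Numerator = 70*7 + 93*9 + 64*5 + 88*7 = 2263
Denominator = 7 + 9 + 5 + 7 = 28
WM = 2263/28 = 80.8214

WM = 80.8214


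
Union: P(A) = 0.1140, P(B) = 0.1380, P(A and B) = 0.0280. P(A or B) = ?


P(A∪B) = 0.1140 + 0.1380 - 0.0280
= 0.2520 - 0.0280
= 0.2240

P(A∪B) = 0.2240


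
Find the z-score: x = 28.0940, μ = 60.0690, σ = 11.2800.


z = (28.0940 - 60.0690)/11.2800
= -31.9750/11.2800
= -2.8347

z = -2.8347


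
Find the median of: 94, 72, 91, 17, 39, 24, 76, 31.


Sorted: 17, 24, 31, 39, 72, 76, 91, 94
n = 8 (even)
Middle values: 39 and 72
Median = (39+72)/2 = 55.5000

Median = 55.5000


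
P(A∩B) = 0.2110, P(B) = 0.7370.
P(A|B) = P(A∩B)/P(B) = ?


P(A|B) = 0.2110/0.7370 = 0.2863

P(A|B) = 0.2863


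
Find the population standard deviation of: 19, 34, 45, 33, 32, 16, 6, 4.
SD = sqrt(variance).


Mean = 23.6250
Variance = 187.2344
SD = sqrt(187.2344) = 13.6834

SD = 13.6834


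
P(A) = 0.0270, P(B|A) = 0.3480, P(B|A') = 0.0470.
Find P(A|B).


P(B) = P(B|A)*P(A) + P(B|A')*P(A')
= 0.3480*0.0270 + 0.0470*0.9730
= 0.009396 + 0.045731 = 0.055127
P(A|B) = 0.009396/0.055127 = 0.1704

P(A|B) = 0.1704


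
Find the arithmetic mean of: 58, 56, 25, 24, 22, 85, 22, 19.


Sum = 58 + 56 + 25 + 24 + 22 + 85 + 22 + 19 = 311
n = 8
Mean = 311/8 = 38.8750

Mean = 38.8750


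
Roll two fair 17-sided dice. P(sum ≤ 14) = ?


Total outcomes = 17×17 = 289
Favorable (sum ≤ 14): 91
P = 91/289 = 0.3149

P = 0.3149


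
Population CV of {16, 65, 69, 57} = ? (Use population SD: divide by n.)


Mean = 51.7500
SD = 21.0876
CV = (21.0876/51.7500)*100 = 40.7490%

CV = 40.7490%


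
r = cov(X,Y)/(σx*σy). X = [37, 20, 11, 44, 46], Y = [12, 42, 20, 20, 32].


Mean X = 31.6000, Mean Y = 25.2000
SD X = 13.778244, SD Y = 10.552725
Cov = -25.120000
r = -25.120000/(13.778244*10.552725) = -0.1728

r = -0.1728
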